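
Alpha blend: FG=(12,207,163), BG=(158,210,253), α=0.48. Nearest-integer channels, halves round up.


C = α×F + (1-α)×B, with 1-α = 0.52
R: 0.48×12 + 0.52×158 = 5.76 + 82.16 = 87.92 → 88
G: 0.48×207 + 0.52×210 = 99.36 + 109.20 = 208.56 → 209
B: 0.48×163 + 0.52×253 = 78.24 + 131.56 = 209.80 → 210
= RGB(88, 209, 210)


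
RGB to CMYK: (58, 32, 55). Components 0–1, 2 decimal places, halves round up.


R'=58/255≈0.2275, G'=32/255≈0.1255, B'=55/255≈0.2157
K = 1 - max(R',G',B') = 1 - 58/255 = 197/255 = 0.77254… → 0.77
(1-R'-K)/(1-K) simplifies to (max-R)/max with max = 58:
C = (58-58)/58 = 0/58 = 0 → 0.00
M = (58-32)/58 = 26/58 = 0.44827… → 0.45
Y = (58-55)/58 = 3/58 = 0.05172… → 0.05
= CMYK(0.00, 0.45, 0.05, 0.77)


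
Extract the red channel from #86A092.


Color: #86A092
R = 86 = 134
G = A0 = 160
B = 92 = 146
Red = 134


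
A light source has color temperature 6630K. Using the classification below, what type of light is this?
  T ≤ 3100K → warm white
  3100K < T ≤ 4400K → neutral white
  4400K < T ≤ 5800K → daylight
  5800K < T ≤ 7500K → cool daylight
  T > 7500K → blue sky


Temperature: 6630K
5800K < 6630K ≤ 7500K → cool daylight
Classification: cool daylight


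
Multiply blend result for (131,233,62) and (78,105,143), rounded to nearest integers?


Multiply: C = A×B/255, rounded to nearest integer
R: 131×78/255 = 10218/255 ≈ 40.071 → 40
G: 233×105/255 = 24465/255 ≈ 95.941 → 96
B: 62×143/255 = 8866/255 ≈ 34.769 → 35
= RGB(40, 96, 35)


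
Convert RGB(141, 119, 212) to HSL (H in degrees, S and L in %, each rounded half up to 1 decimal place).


Normalize: R'=141/255≈0.5529, G'=119/255≈0.4667, B'=212/255≈0.8314
Max=212/255, Min=119/255, Δ=Max-Min=93/255
L = (Max+Min)/2 = (212+119)/510 = 331/510 = 0.64901… → L = 64.9%
L > 0.5 → S = Δ/(2-Max-Min) = 93/(510-212-119) = 93/179 = 0.51955… → S = 52.0%
(the 1/255 factors cancel in S and H, so raw channel differences can be used)
Max is B' → H = 60 × ((R-G)/Δ + 4) = 60 × ((141-119)/93 + 4)
  22/93 + 4 = 0.2365… + 4 = 4.2365…
  H = 60 × 4.2365… = 254.193…° → H = 254.2°
= HSL(254.2°, 52.0%, 64.9%)


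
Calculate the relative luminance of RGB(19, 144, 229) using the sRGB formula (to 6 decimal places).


Linearize each channel (sRGB transfer function): c = v/255; c_lin = c/12.92 if c ≤ 0.04045, else ((c+0.055)/1.055)^2.4
  R: 19/255 ≈ 0.074510 > 0.04045 → ((0.074510+0.055)/1.055)^2.4 ≈ 0.006512
  G: 144/255 ≈ 0.564706 > 0.04045 → ((0.564706+0.055)/1.055)^2.4 ≈ 0.278894
  B: 229/255 ≈ 0.898039 > 0.04045 → ((0.898039+0.055)/1.055)^2.4 ≈ 0.783538
R_lin = 0.006512, G_lin = 0.278894, B_lin = 0.783538
L = 0.2126×R + 0.7152×G + 0.0722×B
L = 0.2126×0.006512 + 0.7152×0.278894 + 0.0722×0.783538
L ≈ 0.257421


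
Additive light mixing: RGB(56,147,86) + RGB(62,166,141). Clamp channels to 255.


Additive: each channel = min(255, C₁+C₂)
R: 56+62 = 118 → 118
G: 147+166 = 313 → 255
B: 86+141 = 227 → 227
= RGB(118, 255, 227)


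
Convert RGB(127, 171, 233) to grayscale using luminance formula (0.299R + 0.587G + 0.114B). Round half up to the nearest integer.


Gray = 0.299×R + 0.587×G + 0.114×B
Gray = 0.299×127 + 0.587×171 + 0.114×233
Gray = 37.973 + 100.377 + 26.562
Gray = 164.912 → round half up → 165
Gray = 165


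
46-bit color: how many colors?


Colors = 2^bits = 2^46
= 70,368,744,177,664 colors


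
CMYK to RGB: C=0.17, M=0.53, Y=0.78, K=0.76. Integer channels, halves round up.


R = 255 × (1-C) × (1-K) = 255 × 0.83 × 0.24 = 50.796 → 51
G = 255 × (1-M) × (1-K) = 255 × 0.47 × 0.24 = 28.764 → 29
B = 255 × (1-Y) × (1-K) = 255 × 0.22 × 0.24 = 13.464 → 13
= RGB(51, 29, 13)


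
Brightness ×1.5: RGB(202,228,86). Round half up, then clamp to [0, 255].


Multiply each channel by 1.5, round half up, clamp to [0, 255]
R: 202×1.5 = 303 → clamp → 255
G: 228×1.5 = 342 → clamp → 255
B: 86×1.5 = 129
= RGB(255, 255, 129)


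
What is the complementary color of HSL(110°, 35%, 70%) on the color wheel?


Complement = opposite side of color wheel = hue + 180°
H' = (110 + 180) mod 360 = 290°
S and L unchanged.
= HSL(290°, 35%, 70%)


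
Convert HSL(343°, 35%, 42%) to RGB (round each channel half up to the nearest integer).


H=343°, S=0.35, L=0.42
C = (1-|2L-1|)×S = (1-|-0.16|)×0.35 = 0.294
H' = H/60 = 343/60 ≈ 5.7167; X = C×(1-|H' mod 2 - 1|) = 0.0833
m = L - C/2 = 0.42 - 0.147 = 0.273
Sector ⌊H'⌋ = 5 → (R',G',B') = (0.294, 0.0, 0.0833)
RGB = ((R'+m)×255, (G'+m)×255, (B'+m)×255) = (144.585, 69.615, 90.8565)
Round half up → RGB(145, 70, 91)


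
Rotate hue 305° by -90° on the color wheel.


New hue = (H + rotation) mod 360
New hue = (305 -90) mod 360
= 215 mod 360
= 215°


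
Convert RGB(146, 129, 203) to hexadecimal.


R = 146 → 92 (hex)
G = 129 → 81 (hex)
B = 203 → CB (hex)
Hex = #9281CB


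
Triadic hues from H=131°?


Triadic: equally spaced at 120° intervals
H1 = 131°
H2 = (131 + 120) mod 360 = 251°
H3 = (131 + 240) mod 360 = 11°
Triadic = 131°, 251°, 11°


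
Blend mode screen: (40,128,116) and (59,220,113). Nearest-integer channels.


Screen: C = 255 - (255-A)×(255-B)/255, rounded to nearest integer
R: 255 - (255-40)×(255-59)/255 = 255 - 42140/255 ≈ 255 - 165.255 = 89.745 → 90
G: 255 - (255-128)×(255-220)/255 = 255 - 4445/255 ≈ 255 - 17.431 = 237.569 → 238
B: 255 - (255-116)×(255-113)/255 = 255 - 19738/255 ≈ 255 - 77.404 = 177.596 → 178
= RGB(90, 238, 178)


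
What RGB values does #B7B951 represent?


B7 → 183 (R)
B9 → 185 (G)
51 → 81 (B)
= RGB(183, 185, 81)


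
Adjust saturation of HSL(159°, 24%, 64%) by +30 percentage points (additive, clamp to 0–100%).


Original S = 24%
Adjustment = +30 percentage points
New S = 24 + (30) = 54
Clamp to [0, 100] → 54
= HSL(159°, 54%, 64%)


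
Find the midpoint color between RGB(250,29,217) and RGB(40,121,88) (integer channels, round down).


Midpoint: each channel = ⌊(C₁+C₂)/2⌋
R: ⌊(250+40)/2⌋ = 145
G: ⌊(29+121)/2⌋ = 75
B: ⌊(217+88)/2⌋ = 152
= RGB(145, 75, 152)


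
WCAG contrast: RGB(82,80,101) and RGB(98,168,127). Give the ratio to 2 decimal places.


Linearize each sRGB channel c=v/255: c/12.92 if c ≤ 0.04045 else ((c+0.055)/1.055)^2.4
L = 0.2126×R_lin + 0.7152×G_lin + 0.0722×B_lin
Color 1 (82,80,101):
  R=82: 82/255≈0.3216 > 0.04045 → ((0.3216+0.055)/1.055)^2.4 ≈ 0.08438
  G=80: 80/255≈0.3137 > 0.04045 → ((0.3137+0.055)/1.055)^2.4 ≈ 0.08022
  B=101: 101/255≈0.3961 > 0.04045 → ((0.3961+0.055)/1.055)^2.4 ≈ 0.13014
  L1 = 0.2126×0.08438 + 0.7152×0.08022 + 0.0722×0.13014 ≈ 0.08471
Color 2 (98,168,127):
  R=98: 98/255≈0.3843 > 0.04045 → ((0.3843+0.055)/1.055)^2.4 ≈ 0.12214
  G=168: 168/255≈0.6588 > 0.04045 → ((0.6588+0.055)/1.055)^2.4 ≈ 0.39157
  B=127: 127/255≈0.4980 > 0.04045 → ((0.4980+0.055)/1.055)^2.4 ≈ 0.21223
  L2 = 0.2126×0.12214 + 0.7152×0.39157 + 0.0722×0.21223 ≈ 0.32134
Lighter = 0.32134, Darker = 0.08471
Ratio = (L_lighter + 0.05) / (L_darker + 0.05)
Ratio = (0.32134 + 0.05) / (0.08471 + 0.05) = 0.37134 / 0.13471 ≈ 2.7567
Ratio ≈ 2.76:1


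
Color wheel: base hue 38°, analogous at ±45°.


Base hue: 38°
Left analog: (38 - 45) mod 360 = 353°
Right analog: (38 + 45) mod 360 = 83°
Analogous hues = 353° and 83°


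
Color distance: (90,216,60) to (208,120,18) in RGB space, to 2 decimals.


d = √[(R₁-R₂)² + (G₁-G₂)² + (B₁-B₂)²]
d = √[(90-208)² + (216-120)² + (60-18)²]
d = √[13924 + 9216 + 1764]
d = √24904
d ≈ 157.81


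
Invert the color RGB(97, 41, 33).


Invert: (255-R, 255-G, 255-B)
R: 255-97 = 158
G: 255-41 = 214
B: 255-33 = 222
= RGB(158, 214, 222)


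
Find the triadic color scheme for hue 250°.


Triadic: equally spaced at 120° intervals
H1 = 250°
H2 = (250 + 120) mod 360 = 10°
H3 = (250 + 240) mod 360 = 130°
Triadic = 250°, 10°, 130°


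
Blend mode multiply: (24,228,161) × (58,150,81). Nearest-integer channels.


Multiply: C = A×B/255, rounded to nearest integer
R: 24×58/255 = 1392/255 ≈ 5.459 → 5
G: 228×150/255 = 34200/255 ≈ 134.118 → 134
B: 161×81/255 = 13041/255 ≈ 51.141 → 51
= RGB(5, 134, 51)


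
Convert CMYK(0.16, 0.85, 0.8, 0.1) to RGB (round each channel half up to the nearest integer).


R = 255 × (1-C) × (1-K) = 255 × 0.84 × 0.90 = 192.78 → 193
G = 255 × (1-M) × (1-K) = 255 × 0.15 × 0.90 = 34.425 → 34
B = 255 × (1-Y) × (1-K) = 255 × 0.20 × 0.90 = 45.9 → 46
= RGB(193, 34, 46)


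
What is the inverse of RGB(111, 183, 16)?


Invert: (255-R, 255-G, 255-B)
R: 255-111 = 144
G: 255-183 = 72
B: 255-16 = 239
= RGB(144, 72, 239)


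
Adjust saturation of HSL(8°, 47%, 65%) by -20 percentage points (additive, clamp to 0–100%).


Original S = 47%
Adjustment = -20 percentage points
New S = 47 + (-20) = 27
Clamp to [0, 100] → 27
= HSL(8°, 27%, 65%)


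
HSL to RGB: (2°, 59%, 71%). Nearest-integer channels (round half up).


H=2°, S=0.59, L=0.71
C = (1-|2L-1|)×S = (1-|0.42|)×0.59 = 0.3422
H' = H/60 = 2/60 ≈ 0.0333; X = C×(1-|H' mod 2 - 1|) ≈ 0.0114
m = L - C/2 = 0.71 - 0.1711 = 0.5389
Sector ⌊H'⌋ = 0 → (R',G',B') = (0.3422, ≈0.0114, 0.0)
RGB = ((R'+m)×255, (G'+m)×255, (B'+m)×255) = (224.6805, 140.3282, 137.4195)
Round half up → RGB(225, 140, 137)


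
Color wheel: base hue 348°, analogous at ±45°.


Base hue: 348°
Left analog: (348 - 45) mod 360 = 303°
Right analog: (348 + 45) mod 360 = 33°
Analogous hues = 303° and 33°


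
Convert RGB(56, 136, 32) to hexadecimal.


R = 56 → 38 (hex)
G = 136 → 88 (hex)
B = 32 → 20 (hex)
Hex = #388820


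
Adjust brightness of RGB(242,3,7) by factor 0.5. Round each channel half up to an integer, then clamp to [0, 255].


Multiply each channel by 0.5, round half up, clamp to [0, 255]
R: 242×0.5 = 121
G: 3×0.5 = 1.5 → round → 2
B: 7×0.5 = 3.5 → round → 4
= RGB(121, 2, 4)


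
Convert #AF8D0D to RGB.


AF → 175 (R)
8D → 141 (G)
0D → 13 (B)
= RGB(175, 141, 13)


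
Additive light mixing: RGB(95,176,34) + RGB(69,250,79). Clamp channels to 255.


Additive: each channel = min(255, C₁+C₂)
R: 95+69 = 164 → 164
G: 176+250 = 426 → 255
B: 34+79 = 113 → 113
= RGB(164, 255, 113)


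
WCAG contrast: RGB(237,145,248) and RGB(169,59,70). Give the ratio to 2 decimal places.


Linearize each sRGB channel c=v/255: c/12.92 if c ≤ 0.04045 else ((c+0.055)/1.055)^2.4
L = 0.2126×R_lin + 0.7152×G_lin + 0.0722×B_lin
Color 1 (237,145,248):
  R=237: 237/255≈0.9294 > 0.04045 → ((0.9294+0.055)/1.055)^2.4 ≈ 0.84687
  G=145: 145/255≈0.5686 > 0.04045 → ((0.5686+0.055)/1.055)^2.4 ≈ 0.28315
  B=248: 248/255≈0.9725 > 0.04045 → ((0.9725+0.055)/1.055)^2.4 ≈ 0.93869
  L1 = 0.2126×0.84687 + 0.7152×0.28315 + 0.0722×0.93869 ≈ 0.45033
Color 2 (169,59,70):
  R=169: 169/255≈0.6627 > 0.04045 → ((0.6627+0.055)/1.055)^2.4 ≈ 0.39676
  G=59: 59/255≈0.2314 > 0.04045 → ((0.2314+0.055)/1.055)^2.4 ≈ 0.04374
  B=70: 70/255≈0.2745 > 0.04045 → ((0.2745+0.055)/1.055)^2.4 ≈ 0.06125
  L2 = 0.2126×0.39676 + 0.7152×0.04374 + 0.0722×0.06125 ≈ 0.12005
Lighter = 0.45033, Darker = 0.12005
Ratio = (L_lighter + 0.05) / (L_darker + 0.05)
Ratio = (0.45033 + 0.05) / (0.12005 + 0.05) = 0.50033 / 0.17005 ≈ 2.9422
Ratio ≈ 2.94:1


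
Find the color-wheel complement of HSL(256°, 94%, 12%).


Complement = opposite side of color wheel = hue + 180°
H' = (256 + 180) mod 360 = 76°
S and L unchanged.
= HSL(76°, 94%, 12%)


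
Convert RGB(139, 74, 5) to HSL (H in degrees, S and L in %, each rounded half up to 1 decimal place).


Normalize: R'=139/255≈0.5451, G'=74/255≈0.2902, B'=5/255≈0.0196
Max=139/255, Min=5/255, Δ=Max-Min=134/255
L = (Max+Min)/2 = (139+5)/510 = 144/510 = 0.28235… → L = 28.2%
L ≤ 0.5 → S = Δ/(Max+Min) = 134/(139+5) = 134/144 = 0.93055… → S = 93.1%
(the 1/255 factors cancel in S and H, so raw channel differences can be used)
Max is R' → H = 60 × (((G-B)/Δ) mod 6) = 60 × (((74-5)/134) mod 6)
  69/134 = 0.5149…
  H = 60 × 0.5149… = 30.895…° → H = 30.9°
= HSL(30.9°, 93.1%, 28.2%)


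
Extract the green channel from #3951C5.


Color: #3951C5
R = 39 = 57
G = 51 = 81
B = C5 = 197
Green = 81


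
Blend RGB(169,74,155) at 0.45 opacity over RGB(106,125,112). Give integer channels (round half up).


C = α×F + (1-α)×B, with 1-α = 0.55
R: 0.45×169 + 0.55×106 = 76.05 + 58.30 = 134.35 → 134
G: 0.45×74 + 0.55×125 = 33.30 + 68.75 = 102.05 → 102
B: 0.45×155 + 0.55×112 = 69.75 + 61.60 = 131.35 → 131
= RGB(134, 102, 131)


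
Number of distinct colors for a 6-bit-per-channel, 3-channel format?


Total bits = 6 bits/channel × 3 channels = 18 bits
Distinct colors = 2^18
= 262,144 colors


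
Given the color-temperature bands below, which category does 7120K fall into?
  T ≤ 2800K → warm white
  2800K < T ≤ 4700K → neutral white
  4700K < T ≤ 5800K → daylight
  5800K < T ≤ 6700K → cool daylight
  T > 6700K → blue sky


Temperature: 7120K
7120K > 6700K → blue sky
Classification: blue sky


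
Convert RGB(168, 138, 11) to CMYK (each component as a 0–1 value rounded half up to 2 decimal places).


R'=168/255≈0.6588, G'=138/255≈0.5412, B'=11/255≈0.0431
K = 1 - max(R',G',B') = 1 - 168/255 = 87/255 = 0.34117… → 0.34
(1-R'-K)/(1-K) simplifies to (max-R)/max with max = 168:
C = (168-168)/168 = 0/168 = 0 → 0.00
M = (168-138)/168 = 30/168 = 0.17857… → 0.18
Y = (168-11)/168 = 157/168 = 0.93452… → 0.93
= CMYK(0.00, 0.18, 0.93, 0.34)


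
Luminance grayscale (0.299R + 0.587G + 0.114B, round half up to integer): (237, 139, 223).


Gray = 0.299×R + 0.587×G + 0.114×B
Gray = 0.299×237 + 0.587×139 + 0.114×223
Gray = 70.863 + 81.593 + 25.422
Gray = 177.878 → round half up → 178
Gray = 178


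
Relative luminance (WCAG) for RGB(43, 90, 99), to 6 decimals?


Linearize each channel (sRGB transfer function): c = v/255; c_lin = c/12.92 if c ≤ 0.04045, else ((c+0.055)/1.055)^2.4
  R: 43/255 ≈ 0.168627 > 0.04045 → ((0.168627+0.055)/1.055)^2.4 ≈ 0.024158
  G: 90/255 ≈ 0.352941 > 0.04045 → ((0.352941+0.055)/1.055)^2.4 ≈ 0.102242
  B: 99/255 ≈ 0.388235 > 0.04045 → ((0.388235+0.055)/1.055)^2.4 ≈ 0.124772
R_lin = 0.024158, G_lin = 0.102242, B_lin = 0.124772
L = 0.2126×R + 0.7152×G + 0.0722×B
L = 0.2126×0.024158 + 0.7152×0.102242 + 0.0722×0.124772
L ≈ 0.087268


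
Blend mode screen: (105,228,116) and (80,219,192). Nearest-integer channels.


Screen: C = 255 - (255-A)×(255-B)/255, rounded to nearest integer
R: 255 - (255-105)×(255-80)/255 = 255 - 26250/255 ≈ 255 - 102.941 = 152.059 → 152
G: 255 - (255-228)×(255-219)/255 = 255 - 972/255 ≈ 255 - 3.812 = 251.188 → 251
B: 255 - (255-116)×(255-192)/255 = 255 - 8757/255 ≈ 255 - 34.341 = 220.659 → 221
= RGB(152, 251, 221)


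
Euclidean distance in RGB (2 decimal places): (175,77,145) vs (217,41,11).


d = √[(R₁-R₂)² + (G₁-G₂)² + (B₁-B₂)²]
d = √[(175-217)² + (77-41)² + (145-11)²]
d = √[1764 + 1296 + 17956]
d = √21016
d ≈ 144.97


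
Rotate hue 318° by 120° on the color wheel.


New hue = (H + rotation) mod 360
New hue = (318 + 120) mod 360
= 438 mod 360
= 78°


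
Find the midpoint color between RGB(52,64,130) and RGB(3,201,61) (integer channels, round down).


Midpoint: each channel = ⌊(C₁+C₂)/2⌋
R: ⌊(52+3)/2⌋ = 27
G: ⌊(64+201)/2⌋ = 132
B: ⌊(130+61)/2⌋ = 95
= RGB(27, 132, 95)


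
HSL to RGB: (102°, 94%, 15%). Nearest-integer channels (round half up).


H=102°, S=0.94, L=0.15
C = (1-|2L-1|)×S = (1-|-0.70|)×0.94 = 0.282
H' = H/60 = 102/60 ≈ 1.7000; X = C×(1-|H' mod 2 - 1|) = 0.0846
m = L - C/2 = 0.15 - 0.141 = 0.009
Sector ⌊H'⌋ = 1 → (R',G',B') = (0.0846, 0.282, 0.0)
RGB = ((R'+m)×255, (G'+m)×255, (B'+m)×255) = (23.868, 74.205, 2.295)
Round half up → RGB(24, 74, 2)


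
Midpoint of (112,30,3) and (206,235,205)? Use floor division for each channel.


Midpoint: each channel = ⌊(C₁+C₂)/2⌋
R: ⌊(112+206)/2⌋ = 159
G: ⌊(30+235)/2⌋ = 132
B: ⌊(3+205)/2⌋ = 104
= RGB(159, 132, 104)


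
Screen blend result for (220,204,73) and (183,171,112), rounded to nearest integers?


Screen: C = 255 - (255-A)×(255-B)/255, rounded to nearest integer
R: 255 - (255-220)×(255-183)/255 = 255 - 2520/255 ≈ 255 - 9.882 = 245.118 → 245
G: 255 - (255-204)×(255-171)/255 = 255 - 4284/255 ≈ 255 - 16.800 = 238.200 → 238
B: 255 - (255-73)×(255-112)/255 = 255 - 26026/255 ≈ 255 - 102.063 = 152.937 → 153
= RGB(245, 238, 153)


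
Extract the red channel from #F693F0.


Color: #F693F0
R = F6 = 246
G = 93 = 147
B = F0 = 240
Red = 246


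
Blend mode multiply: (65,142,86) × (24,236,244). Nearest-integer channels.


Multiply: C = A×B/255, rounded to nearest integer
R: 65×24/255 = 1560/255 ≈ 6.118 → 6
G: 142×236/255 = 33512/255 ≈ 131.420 → 131
B: 86×244/255 = 20984/255 ≈ 82.290 → 82
= RGB(6, 131, 82)


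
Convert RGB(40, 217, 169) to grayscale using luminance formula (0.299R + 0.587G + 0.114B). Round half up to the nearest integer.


Gray = 0.299×R + 0.587×G + 0.114×B
Gray = 0.299×40 + 0.587×217 + 0.114×169
Gray = 11.960 + 127.379 + 19.266
Gray = 158.605 → round half up → 159
Gray = 159


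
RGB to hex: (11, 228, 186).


R = 11 → 0B (hex)
G = 228 → E4 (hex)
B = 186 → BA (hex)
Hex = #0BE4BA


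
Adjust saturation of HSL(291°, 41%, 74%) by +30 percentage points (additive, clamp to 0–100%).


Original S = 41%
Adjustment = +30 percentage points
New S = 41 + (30) = 71
Clamp to [0, 100] → 71
= HSL(291°, 71%, 74%)


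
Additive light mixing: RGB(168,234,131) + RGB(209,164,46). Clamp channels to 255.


Additive: each channel = min(255, C₁+C₂)
R: 168+209 = 377 → 255
G: 234+164 = 398 → 255
B: 131+46 = 177 → 177
= RGB(255, 255, 177)


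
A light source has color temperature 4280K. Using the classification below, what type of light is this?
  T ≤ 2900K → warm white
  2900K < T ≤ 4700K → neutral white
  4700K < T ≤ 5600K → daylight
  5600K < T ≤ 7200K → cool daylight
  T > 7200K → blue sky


Temperature: 4280K
2900K < 4280K ≤ 4700K → neutral white
Classification: neutral white


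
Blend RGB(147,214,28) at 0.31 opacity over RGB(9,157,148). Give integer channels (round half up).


C = α×F + (1-α)×B, with 1-α = 0.69
R: 0.31×147 + 0.69×9 = 45.57 + 6.21 = 51.78 → 52
G: 0.31×214 + 0.69×157 = 66.34 + 108.33 = 174.67 → 175
B: 0.31×28 + 0.69×148 = 8.68 + 102.12 = 110.80 → 111
= RGB(52, 175, 111)


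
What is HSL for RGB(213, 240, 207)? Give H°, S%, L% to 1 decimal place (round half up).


Normalize: R'=213/255≈0.8353, G'=240/255≈0.9412, B'=207/255≈0.8118
Max=240/255, Min=207/255, Δ=Max-Min=33/255
L = (Max+Min)/2 = (240+207)/510 = 447/510 = 0.87647… → L = 87.6%
L > 0.5 → S = Δ/(2-Max-Min) = 33/(510-240-207) = 33/63 = 0.52380… → S = 52.4%
(the 1/255 factors cancel in S and H, so raw channel differences can be used)
Max is G' → H = 60 × ((B-R)/Δ + 2) = 60 × ((207-213)/33 + 2)
  -6/33 + 2 = -0.1818… + 2 = 1.8181…
  H = 60 × 1.8181… = 109.090…° → H = 109.1°
= HSL(109.1°, 52.4%, 87.6%)


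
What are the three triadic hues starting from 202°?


Triadic: equally spaced at 120° intervals
H1 = 202°
H2 = (202 + 120) mod 360 = 322°
H3 = (202 + 240) mod 360 = 82°
Triadic = 202°, 322°, 82°


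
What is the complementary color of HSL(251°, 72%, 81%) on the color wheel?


Complement = opposite side of color wheel = hue + 180°
H' = (251 + 180) mod 360 = 71°
S and L unchanged.
= HSL(71°, 72%, 81%)


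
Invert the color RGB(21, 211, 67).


Invert: (255-R, 255-G, 255-B)
R: 255-21 = 234
G: 255-211 = 44
B: 255-67 = 188
= RGB(234, 44, 188)


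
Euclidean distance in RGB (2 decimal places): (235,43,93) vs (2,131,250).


d = √[(R₁-R₂)² + (G₁-G₂)² + (B₁-B₂)²]
d = √[(235-2)² + (43-131)² + (93-250)²]
d = √[54289 + 7744 + 24649]
d = √86682
d ≈ 294.42


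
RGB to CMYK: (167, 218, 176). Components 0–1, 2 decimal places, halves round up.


R'=167/255≈0.6549, G'=218/255≈0.8549, B'=176/255≈0.6902
K = 1 - max(R',G',B') = 1 - 218/255 = 37/255 = 0.14509… → 0.15
(1-R'-K)/(1-K) simplifies to (max-R)/max with max = 218:
C = (218-167)/218 = 51/218 = 0.23394… → 0.23
M = (218-218)/218 = 0/218 = 0 → 0.00
Y = (218-176)/218 = 42/218 = 0.19266… → 0.19
= CMYK(0.23, 0.00, 0.19, 0.15)


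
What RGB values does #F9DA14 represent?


F9 → 249 (R)
DA → 218 (G)
14 → 20 (B)
= RGB(249, 218, 20)


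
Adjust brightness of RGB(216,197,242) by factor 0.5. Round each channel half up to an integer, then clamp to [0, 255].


Multiply each channel by 0.5, round half up, clamp to [0, 255]
R: 216×0.5 = 108
G: 197×0.5 = 98.5 → round → 99
B: 242×0.5 = 121
= RGB(108, 99, 121)


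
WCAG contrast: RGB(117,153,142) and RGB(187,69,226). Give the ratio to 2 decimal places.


Linearize each sRGB channel c=v/255: c/12.92 if c ≤ 0.04045 else ((c+0.055)/1.055)^2.4
L = 0.2126×R_lin + 0.7152×G_lin + 0.0722×B_lin
Color 1 (117,153,142):
  R=117: 117/255≈0.4588 > 0.04045 → ((0.4588+0.055)/1.055)^2.4 ≈ 0.17789
  G=153: 153/255≈0.6000 > 0.04045 → ((0.6000+0.055)/1.055)^2.4 ≈ 0.31855
  B=142: 142/255≈0.5569 > 0.04045 → ((0.5569+0.055)/1.055)^2.4 ≈ 0.27050
  L1 = 0.2126×0.17789 + 0.7152×0.31855 + 0.0722×0.27050 ≈ 0.28517
Color 2 (187,69,226):
  R=187: 187/255≈0.7333 > 0.04045 → ((0.7333+0.055)/1.055)^2.4 ≈ 0.49693
  G=69: 69/255≈0.2706 > 0.04045 → ((0.2706+0.055)/1.055)^2.4 ≈ 0.05951
  B=226: 226/255≈0.8863 > 0.04045 → ((0.8863+0.055)/1.055)^2.4 ≈ 0.76052
  L2 = 0.2126×0.49693 + 0.7152×0.05951 + 0.0722×0.76052 ≈ 0.20312
Lighter = 0.28517, Darker = 0.20312
Ratio = (L_lighter + 0.05) / (L_darker + 0.05)
Ratio = (0.28517 + 0.05) / (0.20312 + 0.05) = 0.33517 / 0.25312 ≈ 1.3242
Ratio ≈ 1.32:1


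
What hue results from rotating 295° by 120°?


New hue = (H + rotation) mod 360
New hue = (295 + 120) mod 360
= 415 mod 360
= 55°


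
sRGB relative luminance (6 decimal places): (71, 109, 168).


Linearize each channel (sRGB transfer function): c = v/255; c_lin = c/12.92 if c ≤ 0.04045, else ((c+0.055)/1.055)^2.4
  R: 71/255 ≈ 0.278431 > 0.04045 → ((0.278431+0.055)/1.055)^2.4 ≈ 0.063010
  G: 109/255 ≈ 0.427451 > 0.04045 → ((0.427451+0.055)/1.055)^2.4 ≈ 0.152926
  B: 168/255 ≈ 0.658824 > 0.04045 → ((0.658824+0.055)/1.055)^2.4 ≈ 0.391572
R_lin = 0.063010, G_lin = 0.152926, B_lin = 0.391572
L = 0.2126×R + 0.7152×G + 0.0722×B
L = 0.2126×0.063010 + 0.7152×0.152926 + 0.0722×0.391572
L ≈ 0.151040


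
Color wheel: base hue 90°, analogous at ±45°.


Base hue: 90°
Left analog: (90 - 45) mod 360 = 45°
Right analog: (90 + 45) mod 360 = 135°
Analogous hues = 45° and 135°


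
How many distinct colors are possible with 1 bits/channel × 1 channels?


Total bits = 1 bits/channel × 1 channels = 1 bits
Distinct colors = 2^1
= 2 colors


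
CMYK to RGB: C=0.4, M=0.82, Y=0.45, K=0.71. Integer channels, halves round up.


R = 255 × (1-C) × (1-K) = 255 × 0.60 × 0.29 = 44.37 → 44
G = 255 × (1-M) × (1-K) = 255 × 0.18 × 0.29 = 13.311 → 13
B = 255 × (1-Y) × (1-K) = 255 × 0.55 × 0.29 = 40.6725 → 41
= RGB(44, 13, 41)


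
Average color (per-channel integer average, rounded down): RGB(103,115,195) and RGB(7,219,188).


Midpoint: each channel = ⌊(C₁+C₂)/2⌋
R: ⌊(103+7)/2⌋ = 55
G: ⌊(115+219)/2⌋ = 167
B: ⌊(195+188)/2⌋ = 191
= RGB(55, 167, 191)


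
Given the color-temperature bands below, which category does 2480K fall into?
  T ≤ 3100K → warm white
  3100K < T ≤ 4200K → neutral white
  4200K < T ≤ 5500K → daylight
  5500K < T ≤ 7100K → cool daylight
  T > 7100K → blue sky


Temperature: 2480K
2480K ≤ 3100K → warm white
Classification: warm white


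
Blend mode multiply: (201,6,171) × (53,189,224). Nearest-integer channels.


Multiply: C = A×B/255, rounded to nearest integer
R: 201×53/255 = 10653/255 ≈ 41.776 → 42
G: 6×189/255 = 1134/255 ≈ 4.447 → 4
B: 171×224/255 = 38304/255 ≈ 150.212 → 150
= RGB(42, 4, 150)


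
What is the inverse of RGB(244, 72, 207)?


Invert: (255-R, 255-G, 255-B)
R: 255-244 = 11
G: 255-72 = 183
B: 255-207 = 48
= RGB(11, 183, 48)


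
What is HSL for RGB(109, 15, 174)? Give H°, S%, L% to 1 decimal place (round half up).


Normalize: R'=109/255≈0.4275, G'=15/255≈0.0588, B'=174/255≈0.6824
Max=174/255, Min=15/255, Δ=Max-Min=159/255
L = (Max+Min)/2 = (174+15)/510 = 189/510 = 0.37058… → L = 37.1%
L ≤ 0.5 → S = Δ/(Max+Min) = 159/(174+15) = 159/189 = 0.84126… → S = 84.1%
(the 1/255 factors cancel in S and H, so raw channel differences can be used)
Max is B' → H = 60 × ((R-G)/Δ + 4) = 60 × ((109-15)/159 + 4)
  94/159 + 4 = 0.5911… + 4 = 4.5911…
  H = 60 × 4.5911… = 275.471…° → H = 275.5°
= HSL(275.5°, 84.1%, 37.1%)


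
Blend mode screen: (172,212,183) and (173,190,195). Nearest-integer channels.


Screen: C = 255 - (255-A)×(255-B)/255, rounded to nearest integer
R: 255 - (255-172)×(255-173)/255 = 255 - 6806/255 ≈ 255 - 26.690 = 228.310 → 228
G: 255 - (255-212)×(255-190)/255 = 255 - 2795/255 ≈ 255 - 10.961 = 244.039 → 244
B: 255 - (255-183)×(255-195)/255 = 255 - 4320/255 ≈ 255 - 16.941 = 238.059 → 238
= RGB(228, 244, 238)


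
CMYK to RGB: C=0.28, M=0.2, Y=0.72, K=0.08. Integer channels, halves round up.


R = 255 × (1-C) × (1-K) = 255 × 0.72 × 0.92 = 168.912 → 169
G = 255 × (1-M) × (1-K) = 255 × 0.80 × 0.92 = 187.68 → 188
B = 255 × (1-Y) × (1-K) = 255 × 0.28 × 0.92 = 65.688 → 66
= RGB(169, 188, 66)


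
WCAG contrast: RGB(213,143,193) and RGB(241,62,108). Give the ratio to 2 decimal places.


Linearize each sRGB channel c=v/255: c/12.92 if c ≤ 0.04045 else ((c+0.055)/1.055)^2.4
L = 0.2126×R_lin + 0.7152×G_lin + 0.0722×B_lin
Color 1 (213,143,193):
  R=213: 213/255≈0.8353 > 0.04045 → ((0.8353+0.055)/1.055)^2.4 ≈ 0.66539
  G=143: 143/255≈0.5608 > 0.04045 → ((0.5608+0.055)/1.055)^2.4 ≈ 0.27468
  B=193: 193/255≈0.7569 > 0.04045 → ((0.7569+0.055)/1.055)^2.4 ≈ 0.53328
  L1 = 0.2126×0.66539 + 0.7152×0.27468 + 0.0722×0.53328 ≈ 0.37641
Color 2 (241,62,108):
  R=241: 241/255≈0.9451 > 0.04045 → ((0.9451+0.055)/1.055)^2.4 ≈ 0.87962
  G=62: 62/255≈0.2431 > 0.04045 → ((0.2431+0.055)/1.055)^2.4 ≈ 0.04817
  B=108: 108/255≈0.4235 > 0.04045 → ((0.4235+0.055)/1.055)^2.4 ≈ 0.14996
  L2 = 0.2126×0.87962 + 0.7152×0.04817 + 0.0722×0.14996 ≈ 0.23229
Lighter = 0.37641, Darker = 0.23229
Ratio = (L_lighter + 0.05) / (L_darker + 0.05)
Ratio = (0.37641 + 0.05) / (0.23229 + 0.05) = 0.42641 / 0.28229 ≈ 1.5106
Ratio ≈ 1.51:1


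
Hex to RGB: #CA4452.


CA → 202 (R)
44 → 68 (G)
52 → 82 (B)
= RGB(202, 68, 82)


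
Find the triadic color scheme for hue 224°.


Triadic: equally spaced at 120° intervals
H1 = 224°
H2 = (224 + 120) mod 360 = 344°
H3 = (224 + 240) mod 360 = 104°
Triadic = 224°, 344°, 104°


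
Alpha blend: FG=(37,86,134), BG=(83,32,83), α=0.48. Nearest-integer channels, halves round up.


C = α×F + (1-α)×B, with 1-α = 0.52
R: 0.48×37 + 0.52×83 = 17.76 + 43.16 = 60.92 → 61
G: 0.48×86 + 0.52×32 = 41.28 + 16.64 = 57.92 → 58
B: 0.48×134 + 0.52×83 = 64.32 + 43.16 = 107.48 → 107
= RGB(61, 58, 107)


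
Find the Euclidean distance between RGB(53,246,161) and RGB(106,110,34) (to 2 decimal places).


d = √[(R₁-R₂)² + (G₁-G₂)² + (B₁-B₂)²]
d = √[(53-106)² + (246-110)² + (161-34)²]
d = √[2809 + 18496 + 16129]
d = √37434
d ≈ 193.48


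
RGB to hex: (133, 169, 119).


R = 133 → 85 (hex)
G = 169 → A9 (hex)
B = 119 → 77 (hex)
Hex = #85A977


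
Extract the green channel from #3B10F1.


Color: #3B10F1
R = 3B = 59
G = 10 = 16
B = F1 = 241
Green = 16


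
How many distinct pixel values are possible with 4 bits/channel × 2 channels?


Total bits = 4 bits/channel × 2 channels = 8 bits
Distinct pixel values = 2^8
= 256 pixel values


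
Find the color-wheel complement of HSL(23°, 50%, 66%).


Complement = opposite side of color wheel = hue + 180°
H' = (23 + 180) mod 360 = 203°
S and L unchanged.
= HSL(203°, 50%, 66%)


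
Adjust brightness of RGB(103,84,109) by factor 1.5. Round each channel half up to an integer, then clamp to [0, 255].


Multiply each channel by 1.5, round half up, clamp to [0, 255]
R: 103×1.5 = 154.5 → round → 155
G: 84×1.5 = 126
B: 109×1.5 = 163.5 → round → 164
= RGB(155, 126, 164)


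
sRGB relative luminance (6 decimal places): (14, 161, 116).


Linearize each channel (sRGB transfer function): c = v/255; c_lin = c/12.92 if c ≤ 0.04045, else ((c+0.055)/1.055)^2.4
  R: 14/255 ≈ 0.054902 > 0.04045 → ((0.054902+0.055)/1.055)^2.4 ≈ 0.004391
  G: 161/255 ≈ 0.631373 > 0.04045 → ((0.631373+0.055)/1.055)^2.4 ≈ 0.356400
  B: 116/255 ≈ 0.454902 > 0.04045 → ((0.454902+0.055)/1.055)^2.4 ≈ 0.174647
R_lin = 0.004391, G_lin = 0.356400, B_lin = 0.174647
L = 0.2126×R + 0.7152×G + 0.0722×B
L = 0.2126×0.004391 + 0.7152×0.356400 + 0.0722×0.174647
L ≈ 0.268441


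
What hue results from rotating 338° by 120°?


New hue = (H + rotation) mod 360
New hue = (338 + 120) mod 360
= 458 mod 360
= 98°


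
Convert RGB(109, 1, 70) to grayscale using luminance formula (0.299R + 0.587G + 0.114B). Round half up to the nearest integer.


Gray = 0.299×R + 0.587×G + 0.114×B
Gray = 0.299×109 + 0.587×1 + 0.114×70
Gray = 32.591 + 0.587 + 7.980
Gray = 41.158 → round half up → 41
Gray = 41


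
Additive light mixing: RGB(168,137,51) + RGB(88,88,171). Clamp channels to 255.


Additive: each channel = min(255, C₁+C₂)
R: 168+88 = 256 → 255
G: 137+88 = 225 → 225
B: 51+171 = 222 → 222
= RGB(255, 225, 222)


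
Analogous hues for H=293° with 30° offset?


Base hue: 293°
Left analog: (293 - 30) mod 360 = 263°
Right analog: (293 + 30) mod 360 = 323°
Analogous hues = 263° and 323°


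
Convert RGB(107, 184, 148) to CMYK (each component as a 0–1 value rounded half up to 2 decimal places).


R'=107/255≈0.4196, G'=184/255≈0.7216, B'=148/255≈0.5804
K = 1 - max(R',G',B') = 1 - 184/255 = 71/255 = 0.27843… → 0.28
(1-R'-K)/(1-K) simplifies to (max-R)/max with max = 184:
C = (184-107)/184 = 77/184 = 0.41847… → 0.42
M = (184-184)/184 = 0/184 = 0 → 0.00
Y = (184-148)/184 = 36/184 = 0.19565… → 0.20
= CMYK(0.42, 0.00, 0.20, 0.28)


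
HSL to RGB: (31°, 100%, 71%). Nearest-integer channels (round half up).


H=31°, S=1.00, L=0.71
C = (1-|2L-1|)×S = (1-|0.42|)×1.00 = 0.58
H' = H/60 = 31/60 ≈ 0.5167; X = C×(1-|H' mod 2 - 1|) ≈ 0.2997
m = L - C/2 = 0.71 - 0.29 = 0.42
Sector ⌊H'⌋ = 0 → (R',G',B') = (0.58, ≈0.2997, 0.0)
RGB = ((R'+m)×255, (G'+m)×255, (B'+m)×255) = (255.0, 183.515, 107.1)
Round half up → RGB(255, 184, 107)


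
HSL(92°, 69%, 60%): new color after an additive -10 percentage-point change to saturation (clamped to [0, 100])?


Original S = 69%
Adjustment = -10 percentage points
New S = 69 + (-10) = 59
Clamp to [0, 100] → 59
= HSL(92°, 59%, 60%)


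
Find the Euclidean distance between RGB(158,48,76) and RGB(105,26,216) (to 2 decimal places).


d = √[(R₁-R₂)² + (G₁-G₂)² + (B₁-B₂)²]
d = √[(158-105)² + (48-26)² + (76-216)²]
d = √[2809 + 484 + 19600]
d = √22893
d ≈ 151.30


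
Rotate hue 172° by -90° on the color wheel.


New hue = (H + rotation) mod 360
New hue = (172 -90) mod 360
= 82 mod 360
= 82°


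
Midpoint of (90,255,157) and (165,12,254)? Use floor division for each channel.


Midpoint: each channel = ⌊(C₁+C₂)/2⌋
R: ⌊(90+165)/2⌋ = 127
G: ⌊(255+12)/2⌋ = 133
B: ⌊(157+254)/2⌋ = 205
= RGB(127, 133, 205)


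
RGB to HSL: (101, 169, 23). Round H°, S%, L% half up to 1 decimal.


Normalize: R'=101/255≈0.3961, G'=169/255≈0.6627, B'=23/255≈0.0902
Max=169/255, Min=23/255, Δ=Max-Min=146/255
L = (Max+Min)/2 = (169+23)/510 = 192/510 = 0.37647… → L = 37.6%
L ≤ 0.5 → S = Δ/(Max+Min) = 146/(169+23) = 146/192 = 0.76041… → S = 76.0%
(the 1/255 factors cancel in S and H, so raw channel differences can be used)
Max is G' → H = 60 × ((B-R)/Δ + 2) = 60 × ((23-101)/146 + 2)
  -78/146 + 2 = -0.5342… + 2 = 1.4657…
  H = 60 × 1.4657… = 87.945…° → H = 87.9°
= HSL(87.9°, 76.0%, 37.6%)


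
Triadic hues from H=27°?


Triadic: equally spaced at 120° intervals
H1 = 27°
H2 = (27 + 120) mod 360 = 147°
H3 = (27 + 240) mod 360 = 267°
Triadic = 27°, 147°, 267°


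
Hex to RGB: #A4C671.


A4 → 164 (R)
C6 → 198 (G)
71 → 113 (B)
= RGB(164, 198, 113)


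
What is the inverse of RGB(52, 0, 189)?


Invert: (255-R, 255-G, 255-B)
R: 255-52 = 203
G: 255-0 = 255
B: 255-189 = 66
= RGB(203, 255, 66)


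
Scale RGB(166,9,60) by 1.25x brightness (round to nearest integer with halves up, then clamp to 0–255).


Multiply each channel by 1.25, round half up, clamp to [0, 255]
R: 166×1.25 = 207.5 → round → 208
G: 9×1.25 = 11.25 → round → 11
B: 60×1.25 = 75
= RGB(208, 11, 75)


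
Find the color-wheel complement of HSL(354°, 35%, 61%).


Complement = opposite side of color wheel = hue + 180°
H' = (354 + 180) mod 360 = 174°
S and L unchanged.
= HSL(174°, 35%, 61%)


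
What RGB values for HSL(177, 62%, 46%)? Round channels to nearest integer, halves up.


H=177°, S=0.62, L=0.46
C = (1-|2L-1|)×S = (1-|-0.08|)×0.62 = 0.5704
H' = H/60 = 177/60 ≈ 2.9500; X = C×(1-|H' mod 2 - 1|) = 0.54188
m = L - C/2 = 0.46 - 0.2852 = 0.1748
Sector ⌊H'⌋ = 2 → (R',G',B') = (0.0, 0.5704, 0.54188)
RGB = ((R'+m)×255, (G'+m)×255, (B'+m)×255) = (44.574, 190.026, 182.7534)
Round half up → RGB(45, 190, 183)


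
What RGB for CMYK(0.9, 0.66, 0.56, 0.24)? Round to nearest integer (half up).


R = 255 × (1-C) × (1-K) = 255 × 0.10 × 0.76 = 19.38 → 19
G = 255 × (1-M) × (1-K) = 255 × 0.34 × 0.76 = 65.892 → 66
B = 255 × (1-Y) × (1-K) = 255 × 0.44 × 0.76 = 85.272 → 85
= RGB(19, 66, 85)


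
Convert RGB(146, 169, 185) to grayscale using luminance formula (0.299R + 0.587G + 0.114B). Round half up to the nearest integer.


Gray = 0.299×R + 0.587×G + 0.114×B
Gray = 0.299×146 + 0.587×169 + 0.114×185
Gray = 43.654 + 99.203 + 21.090
Gray = 163.947 → round half up → 164
Gray = 164


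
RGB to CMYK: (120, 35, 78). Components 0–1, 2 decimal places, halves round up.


R'=120/255≈0.4706, G'=35/255≈0.1373, B'=78/255≈0.3059
K = 1 - max(R',G',B') = 1 - 120/255 = 135/255 = 0.52941… → 0.53
(1-R'-K)/(1-K) simplifies to (max-R)/max with max = 120:
C = (120-120)/120 = 0/120 = 0 → 0.00
M = (120-35)/120 = 85/120 = 0.70833… → 0.71
Y = (120-78)/120 = 42/120 = 0.35 → 0.35
= CMYK(0.00, 0.71, 0.35, 0.53)


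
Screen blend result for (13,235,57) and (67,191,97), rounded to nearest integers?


Screen: C = 255 - (255-A)×(255-B)/255, rounded to nearest integer
R: 255 - (255-13)×(255-67)/255 = 255 - 45496/255 ≈ 255 - 178.416 = 76.584 → 77
G: 255 - (255-235)×(255-191)/255 = 255 - 1280/255 ≈ 255 - 5.020 = 249.980 → 250
B: 255 - (255-57)×(255-97)/255 = 255 - 31284/255 ≈ 255 - 122.682 = 132.318 → 132
= RGB(77, 250, 132)


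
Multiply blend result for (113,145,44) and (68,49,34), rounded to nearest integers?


Multiply: C = A×B/255, rounded to nearest integer
R: 113×68/255 = 7684/255 ≈ 30.133 → 30
G: 145×49/255 = 7105/255 ≈ 27.863 → 28
B: 44×34/255 = 1496/255 ≈ 5.867 → 6
= RGB(30, 28, 6)


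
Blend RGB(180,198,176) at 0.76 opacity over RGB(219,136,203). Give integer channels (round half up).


C = α×F + (1-α)×B, with 1-α = 0.24
R: 0.76×180 + 0.24×219 = 136.80 + 52.56 = 189.36 → 189
G: 0.76×198 + 0.24×136 = 150.48 + 32.64 = 183.12 → 183
B: 0.76×176 + 0.24×203 = 133.76 + 48.72 = 182.48 → 182
= RGB(189, 183, 182)


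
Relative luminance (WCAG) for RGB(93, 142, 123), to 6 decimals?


Linearize each channel (sRGB transfer function): c = v/255; c_lin = c/12.92 if c ≤ 0.04045, else ((c+0.055)/1.055)^2.4
  R: 93/255 ≈ 0.364706 > 0.04045 → ((0.364706+0.055)/1.055)^2.4 ≈ 0.109462
  G: 142/255 ≈ 0.556863 > 0.04045 → ((0.556863+0.055)/1.055)^2.4 ≈ 0.270498
  B: 123/255 ≈ 0.482353 > 0.04045 → ((0.482353+0.055)/1.055)^2.4 ≈ 0.198069
R_lin = 0.109462, G_lin = 0.270498, B_lin = 0.198069
L = 0.2126×R + 0.7152×G + 0.0722×B
L = 0.2126×0.109462 + 0.7152×0.270498 + 0.0722×0.198069
L ≈ 0.231032


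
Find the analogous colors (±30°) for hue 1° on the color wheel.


Base hue: 1°
Left analog: (1 - 30) mod 360 = 331°
Right analog: (1 + 30) mod 360 = 31°
Analogous hues = 331° and 31°


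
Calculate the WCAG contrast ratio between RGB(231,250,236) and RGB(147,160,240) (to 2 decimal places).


Linearize each sRGB channel c=v/255: c/12.92 if c ≤ 0.04045 else ((c+0.055)/1.055)^2.4
L = 0.2126×R_lin + 0.7152×G_lin + 0.0722×B_lin
Color 1 (231,250,236):
  R=231: 231/255≈0.9059 > 0.04045 → ((0.9059+0.055)/1.055)^2.4 ≈ 0.79910
  G=250: 250/255≈0.9804 > 0.04045 → ((0.9804+0.055)/1.055)^2.4 ≈ 0.95597
  B=236: 236/255≈0.9255 > 0.04045 → ((0.9255+0.055)/1.055)^2.4 ≈ 0.83880
  L1 = 0.2126×0.79910 + 0.7152×0.95597 + 0.0722×0.83880 ≈ 0.91416
Color 2 (147,160,240):
  R=147: 147/255≈0.5765 > 0.04045 → ((0.5765+0.055)/1.055)^2.4 ≈ 0.29177
  G=160: 160/255≈0.6275 > 0.04045 → ((0.6275+0.055)/1.055)^2.4 ≈ 0.35153
  B=240: 240/255≈0.9412 > 0.04045 → ((0.9412+0.055)/1.055)^2.4 ≈ 0.87137
  L2 = 0.2126×0.29177 + 0.7152×0.35153 + 0.0722×0.87137 ≈ 0.37636
Lighter = 0.91416, Darker = 0.37636
Ratio = (L_lighter + 0.05) / (L_darker + 0.05)
Ratio = (0.91416 + 0.05) / (0.37636 + 0.05) = 0.96416 / 0.42636 ≈ 2.2614
Ratio ≈ 2.26:1


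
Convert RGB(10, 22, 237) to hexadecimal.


R = 10 → 0A (hex)
G = 22 → 16 (hex)
B = 237 → ED (hex)
Hex = #0A16ED


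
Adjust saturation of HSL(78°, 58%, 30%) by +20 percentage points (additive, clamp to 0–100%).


Original S = 58%
Adjustment = +20 percentage points
New S = 58 + (20) = 78
Clamp to [0, 100] → 78
= HSL(78°, 78%, 30%)


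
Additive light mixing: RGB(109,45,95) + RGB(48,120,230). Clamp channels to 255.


Additive: each channel = min(255, C₁+C₂)
R: 109+48 = 157 → 157
G: 45+120 = 165 → 165
B: 95+230 = 325 → 255
= RGB(157, 165, 255)


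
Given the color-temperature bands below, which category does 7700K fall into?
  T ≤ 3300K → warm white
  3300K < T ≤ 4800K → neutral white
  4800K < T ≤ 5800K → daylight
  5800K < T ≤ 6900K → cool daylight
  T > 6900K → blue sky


Temperature: 7700K
7700K > 6900K → blue sky
Classification: blue sky


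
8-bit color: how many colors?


Colors = 2^bits = 2^8
= 256 colors


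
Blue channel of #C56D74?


Color: #C56D74
R = C5 = 197
G = 6D = 109
B = 74 = 116
Blue = 116


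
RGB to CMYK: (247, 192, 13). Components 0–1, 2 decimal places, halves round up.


R'=247/255≈0.9686, G'=192/255≈0.7529, B'=13/255≈0.0510
K = 1 - max(R',G',B') = 1 - 247/255 = 8/255 = 0.03137… → 0.03
(1-R'-K)/(1-K) simplifies to (max-R)/max with max = 247:
C = (247-247)/247 = 0/247 = 0 → 0.00
M = (247-192)/247 = 55/247 = 0.22267… → 0.22
Y = (247-13)/247 = 234/247 = 0.94736… → 0.95
= CMYK(0.00, 0.22, 0.95, 0.03)


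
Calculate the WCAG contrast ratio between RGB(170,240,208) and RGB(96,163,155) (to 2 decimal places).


Linearize each sRGB channel c=v/255: c/12.92 if c ≤ 0.04045 else ((c+0.055)/1.055)^2.4
L = 0.2126×R_lin + 0.7152×G_lin + 0.0722×B_lin
Color 1 (170,240,208):
  R=170: 170/255≈0.6667 > 0.04045 → ((0.6667+0.055)/1.055)^2.4 ≈ 0.40198
  G=240: 240/255≈0.9412 > 0.04045 → ((0.9412+0.055)/1.055)^2.4 ≈ 0.87137
  B=208: 208/255≈0.8157 > 0.04045 → ((0.8157+0.055)/1.055)^2.4 ≈ 0.63076
  L1 = 0.2126×0.40198 + 0.7152×0.87137 + 0.0722×0.63076 ≈ 0.75420
Color 2 (96,163,155):
  R=96: 96/255≈0.3765 > 0.04045 → ((0.3765+0.055)/1.055)^2.4 ≈ 0.11697
  G=163: 163/255≈0.6392 > 0.04045 → ((0.6392+0.055)/1.055)^2.4 ≈ 0.36625
  B=155: 155/255≈0.6078 > 0.04045 → ((0.6078+0.055)/1.055)^2.4 ≈ 0.32778
  L2 = 0.2126×0.11697 + 0.7152×0.36625 + 0.0722×0.32778 ≈ 0.31048
Lighter = 0.75420, Darker = 0.31048
Ratio = (L_lighter + 0.05) / (L_darker + 0.05)
Ratio = (0.75420 + 0.05) / (0.31048 + 0.05) = 0.80420 / 0.36048 ≈ 2.2309
Ratio ≈ 2.23:1
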